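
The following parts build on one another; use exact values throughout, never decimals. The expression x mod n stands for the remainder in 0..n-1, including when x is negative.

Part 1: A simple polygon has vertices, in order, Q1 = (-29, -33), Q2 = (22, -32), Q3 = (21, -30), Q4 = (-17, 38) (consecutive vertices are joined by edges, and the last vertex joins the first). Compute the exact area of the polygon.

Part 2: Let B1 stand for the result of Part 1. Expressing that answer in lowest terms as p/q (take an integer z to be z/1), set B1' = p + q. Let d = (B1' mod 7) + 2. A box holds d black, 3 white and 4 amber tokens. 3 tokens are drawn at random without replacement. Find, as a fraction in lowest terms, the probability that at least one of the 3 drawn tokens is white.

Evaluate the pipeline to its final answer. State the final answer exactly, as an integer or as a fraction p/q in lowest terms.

16/21

Part 1: cross terms: (-29*-32 - 22*-33)=1654, (22*-30 - 21*-32)=12, (21*38 - -17*-30)=288, (-17*-33 - -29*38)=1663; twice the area = |3617| = 3617; area = 3617/2; answer 3617/2
Part 2: B1 = 3617/2; threaded value p + q = 3619; d = 2; total draws C(9,3) = 84; complement C(6,3) = 20; favorable 84 - 20 = 64; P = 16/21; answer 16/21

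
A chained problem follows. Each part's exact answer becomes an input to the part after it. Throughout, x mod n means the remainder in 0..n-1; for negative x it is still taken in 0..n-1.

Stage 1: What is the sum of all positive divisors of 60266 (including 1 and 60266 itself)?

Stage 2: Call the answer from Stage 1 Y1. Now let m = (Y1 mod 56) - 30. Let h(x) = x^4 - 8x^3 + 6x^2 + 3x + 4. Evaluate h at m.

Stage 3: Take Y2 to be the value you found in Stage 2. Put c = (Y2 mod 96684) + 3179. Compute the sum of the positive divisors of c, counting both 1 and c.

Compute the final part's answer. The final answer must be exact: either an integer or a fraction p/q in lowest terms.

59136

Stage 1: 60266 = 2 * 30133; sigma = (1 + 2) * (1 + 30133) = 3 * 30134 = 90402; answer 90402
Stage 2: Y1 = 90402; m = -12; 1*(-12)^4 - 8*(-12)^3 + 6*(-12)^2 + 3*(-12)^1 + 4 = (20736) + (13824) + (864) + (-36) + (4) = 35392; answer 35392
Stage 3: Y2 = 35392; c = 38571; 38571 = 3 * 13 * 23 * 43; sigma = (1 + 3) * (1 + 13) * (1 + 23) * (1 + 43) = 4 * 14 * 24 * 44 = 59136; answer 59136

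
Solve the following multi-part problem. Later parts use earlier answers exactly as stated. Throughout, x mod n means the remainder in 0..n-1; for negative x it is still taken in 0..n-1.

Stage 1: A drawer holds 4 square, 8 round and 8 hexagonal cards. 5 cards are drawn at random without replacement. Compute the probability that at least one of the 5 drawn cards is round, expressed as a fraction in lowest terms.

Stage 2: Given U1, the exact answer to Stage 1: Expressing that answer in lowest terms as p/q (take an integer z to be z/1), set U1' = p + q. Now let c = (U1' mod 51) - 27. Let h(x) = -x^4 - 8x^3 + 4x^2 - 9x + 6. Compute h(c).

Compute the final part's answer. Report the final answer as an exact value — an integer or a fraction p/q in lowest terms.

-8002

Stage 1: total draws C(20,5) = 15504; complement C(12,5) = 792; favorable 15504 - 792 = 14712; P = 613/646; answer 613/646
Stage 2: U1 = 613/646; threaded value p + q = 1259; c = 8; -1*(8)^4 - 8*(8)^3 + 4*(8)^2 - 9*(8)^1 + 6 = (-4096) + (-4096) + (256) + (-72) + (6) = -8002; answer -8002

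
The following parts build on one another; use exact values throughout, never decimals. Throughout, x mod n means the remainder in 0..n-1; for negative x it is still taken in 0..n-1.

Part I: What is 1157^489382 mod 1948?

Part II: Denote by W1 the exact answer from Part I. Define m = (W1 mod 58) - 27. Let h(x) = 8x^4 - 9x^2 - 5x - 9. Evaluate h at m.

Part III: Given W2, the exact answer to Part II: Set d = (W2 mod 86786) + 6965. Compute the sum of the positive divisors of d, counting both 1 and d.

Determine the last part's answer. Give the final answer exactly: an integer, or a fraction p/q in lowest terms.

Part I: squarings mod 1948: 1157^1=1157, 1157^2=373, 1157^4=821, 1157^8=33, 1157^16=1089, 1157^32=1537, 1157^64=1393, 1157^128=241, 1157^256=1589, 1157^512=313, 1157^1024=569, 1157^2048=393, 1157^4096=557, 1157^8192=517, 1157^16384=413, 1157^32768=1093, 1157^65536=525, 1157^131072=957, 1157^262144=289; 1157^489382 = 1157^2 * 1157^4 * 1157^32 * 1157^128 * 1157^256 * 1157^512 * 1157^1024 * 1157^4096 * 1157^8192 * 1157^16384 * 1157^65536 * 1157^131072 * 1157^262144 = 773 (mod 1948); answer 773
Part II: W1 = 773; m = -8; 8*(-8)^4 - 9*(-8)^2 - 5*(-8)^1 - 9 = (32768) + (-576) + (40) + (-9) = 32223; answer 32223
Part III: W2 = 32223; d = 39188; 39188 = 2^2 * 97 * 101; sigma = (1 + 2 + 4) * (1 + 97) * (1 + 101) = 7 * 98 * 102 = 69972; answer 69972

69972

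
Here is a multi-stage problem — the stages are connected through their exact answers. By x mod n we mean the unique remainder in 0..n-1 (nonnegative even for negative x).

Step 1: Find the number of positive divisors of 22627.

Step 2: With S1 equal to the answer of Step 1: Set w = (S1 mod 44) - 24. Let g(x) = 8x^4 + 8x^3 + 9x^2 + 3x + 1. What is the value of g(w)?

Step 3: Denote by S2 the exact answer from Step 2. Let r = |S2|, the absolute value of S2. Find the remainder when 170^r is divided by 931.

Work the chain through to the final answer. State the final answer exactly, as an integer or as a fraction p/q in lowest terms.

835

Step 1: 22627 = 11^3 * 17; number of divisors = (3+1) * (1+1) = 8; answer 8
Step 2: S1 = 8; w = -16; 8*(-16)^4 + 8*(-16)^3 + 9*(-16)^2 + 3*(-16)^1 + 1 = (524288) + (-32768) + (2304) + (-48) + (1) = 493777; answer 493777
Step 3: S2 = 493777; r = 493777; squarings mod 931: 170^1=170, 170^2=39, 170^4=590, 170^8=837, 170^16=457, 170^32=305, 170^64=856, 170^128=39, 170^256=590, 170^512=837, 170^1024=457, 170^2048=305, 170^4096=856, 170^8192=39, 170^16384=590, 170^32768=837, 170^65536=457, 170^131072=305, 170^262144=856; 170^493777 = 170^1 * 170^16 * 170^64 * 170^128 * 170^2048 * 170^32768 * 170^65536 * 170^131072 * 170^262144 = 835 (mod 931); answer 835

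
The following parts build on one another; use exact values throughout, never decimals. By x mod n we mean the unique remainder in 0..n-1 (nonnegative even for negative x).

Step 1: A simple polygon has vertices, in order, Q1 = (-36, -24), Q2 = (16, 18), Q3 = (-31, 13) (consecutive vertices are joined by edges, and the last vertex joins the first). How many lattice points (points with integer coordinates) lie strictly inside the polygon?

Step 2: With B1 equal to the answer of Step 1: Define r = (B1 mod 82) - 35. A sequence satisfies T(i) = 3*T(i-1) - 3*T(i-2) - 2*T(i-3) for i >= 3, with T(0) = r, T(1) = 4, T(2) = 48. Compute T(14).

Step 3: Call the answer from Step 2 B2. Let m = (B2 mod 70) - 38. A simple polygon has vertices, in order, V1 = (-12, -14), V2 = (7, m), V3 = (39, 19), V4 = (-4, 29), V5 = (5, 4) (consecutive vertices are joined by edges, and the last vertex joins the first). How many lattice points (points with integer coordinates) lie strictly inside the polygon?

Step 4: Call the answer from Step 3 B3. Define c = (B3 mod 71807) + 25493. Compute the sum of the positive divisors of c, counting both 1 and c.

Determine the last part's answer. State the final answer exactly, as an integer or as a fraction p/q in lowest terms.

64800

Step 1: cross terms: (-36*18 - 16*-24)=-264, (16*13 - -31*18)=766, (-31*-24 - -36*13)=1212; twice the area = |1714| = 1714; area = 857; boundary points = 2 + 1 + 1 = 4; strictly interior points = area - boundary/2 + 1 = 856; answer 856
Step 2: B1 = 856; r = 1; T(3) = 3*(48) - 3*(4) - 2*(1) = 130; iterating: T(3)=130, T(4)=238, T(5)=228, T(6)=-290, T(7)=-2030, T(8)=-5676, T(9)=-10358, T(10)=-9986, T(11)=12468, T(12)=88078, T(13)=246802, T(14)=451236; answer 451236
Step 3: B2 = 451236; m = -22; cross terms: (-12*-22 - 7*-14)=362, (7*19 - 39*-22)=991, (39*29 - -4*19)=1207, (-4*4 - 5*29)=-161, (5*-14 - -12*4)=-22; twice the area = |2377| = 2377; area = 2377/2; boundary points = 1 + 1 + 1 + 1 + 1 = 5; strictly interior points = area - boundary/2 + 1 = 1187; answer 1187
Step 4: B3 = 1187; c = 26680; 26680 = 2^3 * 5 * 23 * 29; sigma = (1 + 2 + 4 + 8) * (1 + 5) * (1 + 23) * (1 + 29) = 15 * 6 * 24 * 30 = 64800; answer 64800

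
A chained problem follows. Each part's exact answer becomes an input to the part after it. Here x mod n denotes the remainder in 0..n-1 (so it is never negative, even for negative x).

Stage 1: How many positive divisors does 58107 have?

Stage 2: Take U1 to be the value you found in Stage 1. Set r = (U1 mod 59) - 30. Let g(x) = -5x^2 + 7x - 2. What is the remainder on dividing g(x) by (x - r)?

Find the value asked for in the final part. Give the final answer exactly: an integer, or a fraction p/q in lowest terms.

Stage 1: 58107 = 3 * 7 * 2767; number of divisors = (1+1) * (1+1) * (1+1) = 8; answer 8
Stage 2: U1 = 8; r = -22; remainder = value at the root: -5*(-22)^2 + 7*(-22)^1 - 2 = (-2420) + (-154) + (-2) = -2576; answer -2576

-2576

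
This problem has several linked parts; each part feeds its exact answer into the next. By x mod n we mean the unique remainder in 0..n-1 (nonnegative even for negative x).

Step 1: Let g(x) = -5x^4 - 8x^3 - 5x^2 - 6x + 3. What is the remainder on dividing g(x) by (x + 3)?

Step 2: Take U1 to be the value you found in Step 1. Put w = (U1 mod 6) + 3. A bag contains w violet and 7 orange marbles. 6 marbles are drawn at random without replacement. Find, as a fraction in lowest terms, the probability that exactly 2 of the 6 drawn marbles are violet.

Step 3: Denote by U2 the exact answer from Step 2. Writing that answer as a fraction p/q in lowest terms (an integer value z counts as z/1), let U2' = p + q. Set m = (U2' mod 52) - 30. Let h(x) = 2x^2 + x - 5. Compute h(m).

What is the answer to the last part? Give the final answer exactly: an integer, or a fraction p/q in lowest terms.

226

Step 1: remainder = value at the root: -5*(-3)^4 - 8*(-3)^3 - 5*(-3)^2 - 6*(-3)^1 + 3 = (-405) + (216) + (-45) + (18) + (3) = -213; answer -213
Step 2: U1 = -213; w = 6; total draws C(13,6) = 1716; favorable C(6,2)*C(7,4) = 525; P = 175/572; answer 175/572
Step 3: U2 = 175/572; threaded value p + q = 747; m = -11; 2*(-11)^2 + 1*(-11)^1 - 5 = (242) + (-11) + (-5) = 226; answer 226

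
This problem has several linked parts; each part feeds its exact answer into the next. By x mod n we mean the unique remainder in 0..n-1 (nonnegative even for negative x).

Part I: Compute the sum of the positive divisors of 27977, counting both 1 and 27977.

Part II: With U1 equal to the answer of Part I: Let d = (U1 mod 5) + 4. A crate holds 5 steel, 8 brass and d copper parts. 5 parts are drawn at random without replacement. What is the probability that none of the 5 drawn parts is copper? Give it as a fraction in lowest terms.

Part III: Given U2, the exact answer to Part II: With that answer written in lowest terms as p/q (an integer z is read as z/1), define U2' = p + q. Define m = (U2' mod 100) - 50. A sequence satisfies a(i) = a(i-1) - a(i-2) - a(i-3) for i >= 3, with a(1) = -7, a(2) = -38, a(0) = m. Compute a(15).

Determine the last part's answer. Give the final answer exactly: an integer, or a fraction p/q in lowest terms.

Part I: 27977 = 101 * 277; sigma = (1 + 101) * (1 + 277) = 102 * 278 = 28356; answer 28356
Part II: U1 = 28356; d = 5; total draws C(18,5) = 8568; favorable C(13,5) = 1287; P = 143/952; answer 143/952
Part III: U2 = 143/952; threaded value p + q = 1095; m = 45; a(3) = 1*(-38) - 1*(-7) - 1*(45) = -76; iterating: a(3)=-76, a(4)=-31, a(5)=83, a(6)=190, a(7)=138, a(8)=-135, a(9)=-463, a(10)=-466, a(11)=132, a(12)=1061, a(13)=1395, a(14)=202, a(15)=-2254; answer -2254

-2254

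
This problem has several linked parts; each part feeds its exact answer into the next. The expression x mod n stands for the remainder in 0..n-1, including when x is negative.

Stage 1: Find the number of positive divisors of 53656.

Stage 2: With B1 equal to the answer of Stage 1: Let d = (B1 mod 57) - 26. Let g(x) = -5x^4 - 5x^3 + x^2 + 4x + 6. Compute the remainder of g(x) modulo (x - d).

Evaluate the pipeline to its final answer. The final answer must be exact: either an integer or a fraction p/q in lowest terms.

-44934

Stage 1: 53656 = 2^3 * 19 * 353; number of divisors = (3+1) * (1+1) * (1+1) = 16; answer 16
Stage 2: B1 = 16; d = -10; remainder = value at the root: -5*(-10)^4 - 5*(-10)^3 + 1*(-10)^2 + 4*(-10)^1 + 6 = (-50000) + (5000) + (100) + (-40) + (6) = -44934; answer -44934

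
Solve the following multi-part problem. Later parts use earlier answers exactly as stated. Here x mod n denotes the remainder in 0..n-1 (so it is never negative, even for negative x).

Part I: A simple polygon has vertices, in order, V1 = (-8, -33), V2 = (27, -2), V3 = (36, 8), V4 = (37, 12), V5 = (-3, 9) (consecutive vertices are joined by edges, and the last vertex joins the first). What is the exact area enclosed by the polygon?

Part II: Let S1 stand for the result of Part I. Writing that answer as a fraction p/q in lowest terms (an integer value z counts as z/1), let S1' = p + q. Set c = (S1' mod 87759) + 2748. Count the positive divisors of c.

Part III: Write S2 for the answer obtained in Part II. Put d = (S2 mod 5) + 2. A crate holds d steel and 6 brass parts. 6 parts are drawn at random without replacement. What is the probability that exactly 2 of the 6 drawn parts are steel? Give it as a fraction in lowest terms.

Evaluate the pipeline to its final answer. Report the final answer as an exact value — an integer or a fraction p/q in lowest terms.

3/7

Part I: cross terms: (-8*-2 - 27*-33)=907, (27*8 - 36*-2)=288, (36*12 - 37*8)=136, (37*9 - -3*12)=369, (-3*-33 - -8*9)=171; twice the area = |1871| = 1871; area = 1871/2; answer 1871/2
Part II: S1 = 1871/2; threaded value p + q = 1873; c = 4621; 4621 is prime, so its only divisors are 1 and 4621; count = 2; answer 2
Part III: S2 = 2; d = 4; total draws C(10,6) = 210; favorable C(4,2)*C(6,4) = 90; P = 3/7; answer 3/7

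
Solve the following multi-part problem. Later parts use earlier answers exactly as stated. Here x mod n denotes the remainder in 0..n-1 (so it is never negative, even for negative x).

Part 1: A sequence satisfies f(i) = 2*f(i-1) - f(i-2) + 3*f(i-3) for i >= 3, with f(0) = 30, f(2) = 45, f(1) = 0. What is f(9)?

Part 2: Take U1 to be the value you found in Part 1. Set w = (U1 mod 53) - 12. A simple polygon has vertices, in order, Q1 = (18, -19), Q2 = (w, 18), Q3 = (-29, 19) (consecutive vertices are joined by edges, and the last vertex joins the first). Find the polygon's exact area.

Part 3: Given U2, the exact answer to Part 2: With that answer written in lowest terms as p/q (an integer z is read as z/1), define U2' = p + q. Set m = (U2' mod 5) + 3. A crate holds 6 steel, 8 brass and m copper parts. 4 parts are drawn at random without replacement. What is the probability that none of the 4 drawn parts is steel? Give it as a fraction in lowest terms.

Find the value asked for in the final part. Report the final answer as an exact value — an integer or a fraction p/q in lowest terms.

Part 1: f(3) = 2*(45) - 1*(0) + 3*(30) = 180; iterating: f(3)=180, f(4)=315, f(5)=585, f(6)=1395, f(7)=3150, f(8)=6660, f(9)=14355; answer 14355
Part 2: U1 = 14355; w = 33; cross terms: (18*18 - 33*-19)=951, (33*19 - -29*18)=1149, (-29*-19 - 18*19)=209; twice the area = |2309| = 2309; area = 2309/2; answer 2309/2
Part 3: U2 = 2309/2; threaded value p + q = 2311; m = 4; total draws C(18,4) = 3060; favorable C(12,4) = 495; P = 11/68; answer 11/68

11/68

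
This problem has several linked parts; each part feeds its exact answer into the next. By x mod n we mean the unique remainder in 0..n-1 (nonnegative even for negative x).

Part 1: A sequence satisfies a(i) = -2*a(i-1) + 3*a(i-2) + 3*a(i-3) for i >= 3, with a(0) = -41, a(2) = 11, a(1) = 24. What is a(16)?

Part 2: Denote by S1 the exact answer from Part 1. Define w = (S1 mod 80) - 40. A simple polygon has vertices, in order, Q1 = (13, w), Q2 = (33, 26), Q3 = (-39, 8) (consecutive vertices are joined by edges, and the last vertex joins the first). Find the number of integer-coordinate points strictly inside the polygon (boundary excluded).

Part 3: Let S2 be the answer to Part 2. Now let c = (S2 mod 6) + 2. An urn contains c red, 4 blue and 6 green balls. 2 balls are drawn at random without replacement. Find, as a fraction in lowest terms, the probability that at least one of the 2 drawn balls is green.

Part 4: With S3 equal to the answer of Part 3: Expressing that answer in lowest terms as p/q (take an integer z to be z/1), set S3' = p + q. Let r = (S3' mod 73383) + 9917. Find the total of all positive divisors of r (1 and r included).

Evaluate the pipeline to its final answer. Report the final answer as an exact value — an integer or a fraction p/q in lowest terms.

19840

Part 1: a(3) = -2*(11) + 3*(24) + 3*(-41) = -73; iterating: a(3)=-73, a(4)=251, a(5)=-688, a(6)=1910, a(7)=-5131, a(8)=13928, a(9)=-37519, a(10)=101429, a(11)=-273631, a(12)=738992, a(13)=-1994590, a(14)=5385263, a(15)=-14537320, a(16)=39246659; answer 39246659
Part 2: S1 = 39246659; w = -21; cross terms: (13*26 - 33*-21)=1031, (33*8 - -39*26)=1278, (-39*-21 - 13*8)=715; twice the area = |3024| = 3024; area = 1512; boundary points = 1 + 18 + 1 = 20; strictly interior points = area - boundary/2 + 1 = 1503; answer 1503
Part 3: S2 = 1503; c = 5; total draws C(15,2) = 105; complement C(9,2) = 36; favorable 105 - 36 = 69; P = 23/35; answer 23/35
Part 4: S3 = 23/35; threaded value p + q = 58; r = 9975; 9975 = 3 * 5^2 * 7 * 19; sigma = (1 + 3) * (1 + 5 + 25) * (1 + 7) * (1 + 19) = 4 * 31 * 8 * 20 = 19840; answer 19840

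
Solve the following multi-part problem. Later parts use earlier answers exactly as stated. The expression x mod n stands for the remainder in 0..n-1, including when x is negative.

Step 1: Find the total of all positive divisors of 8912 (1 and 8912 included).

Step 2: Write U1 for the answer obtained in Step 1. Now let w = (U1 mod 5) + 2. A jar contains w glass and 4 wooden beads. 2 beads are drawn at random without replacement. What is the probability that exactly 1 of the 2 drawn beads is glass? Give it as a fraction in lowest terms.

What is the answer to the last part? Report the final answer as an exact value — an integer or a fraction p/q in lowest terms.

Step 1: 8912 = 2^4 * 557; sigma = (1 + 2 + 4 + 8 + 16) * (1 + 557) = 31 * 558 = 17298; answer 17298
Step 2: U1 = 17298; w = 5; total draws C(9,2) = 36; favorable C(5,1)*C(4,1) = 20; P = 5/9; answer 5/9

5/9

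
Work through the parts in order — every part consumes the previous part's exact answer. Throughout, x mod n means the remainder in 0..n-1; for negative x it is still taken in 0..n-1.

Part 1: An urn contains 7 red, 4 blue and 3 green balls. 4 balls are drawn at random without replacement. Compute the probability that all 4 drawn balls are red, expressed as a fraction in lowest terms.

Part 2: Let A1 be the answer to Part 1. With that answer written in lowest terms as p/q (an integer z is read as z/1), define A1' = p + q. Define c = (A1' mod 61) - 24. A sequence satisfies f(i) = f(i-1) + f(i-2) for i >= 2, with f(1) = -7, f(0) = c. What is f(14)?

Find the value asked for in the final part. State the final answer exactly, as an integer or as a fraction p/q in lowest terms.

Part 1: total draws C(14,4) = 1001; favorable C(7,4) = 35; P = 5/143; answer 5/143
Part 2: A1 = 5/143; threaded value p + q = 148; c = 2; f(2) = 1*(-7) + 1*(2) = -5; iterating: f(2)=-5, f(3)=-12, f(4)=-17, f(5)=-29, f(6)=-46, f(7)=-75, f(8)=-121, f(9)=-196, f(10)=-317, f(11)=-513, f(12)=-830, f(13)=-1343, f(14)=-2173; answer -2173

-2173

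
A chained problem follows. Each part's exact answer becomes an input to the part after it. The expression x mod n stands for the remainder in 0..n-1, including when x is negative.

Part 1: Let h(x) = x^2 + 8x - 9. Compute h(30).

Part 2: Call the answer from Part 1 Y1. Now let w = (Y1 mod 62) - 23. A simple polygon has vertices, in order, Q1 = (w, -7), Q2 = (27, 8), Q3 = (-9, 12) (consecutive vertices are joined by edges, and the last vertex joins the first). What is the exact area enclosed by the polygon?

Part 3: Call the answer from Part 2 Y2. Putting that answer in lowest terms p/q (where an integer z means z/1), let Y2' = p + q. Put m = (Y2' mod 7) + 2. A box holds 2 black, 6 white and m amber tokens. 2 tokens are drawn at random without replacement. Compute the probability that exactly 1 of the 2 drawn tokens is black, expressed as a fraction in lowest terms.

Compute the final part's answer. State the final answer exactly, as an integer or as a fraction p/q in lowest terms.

Part 1: 1*(30)^2 + 8*(30)^1 - 9 = (900) + (240) + (-9) = 1131; answer 1131
Part 2: Y1 = 1131; w = -8; cross terms: (-8*8 - 27*-7)=125, (27*12 - -9*8)=396, (-9*-7 - -8*12)=159; twice the area = |680| = 680; area = 340; answer 340
Part 3: Y2 = 340; threaded value p + q = 341; m = 7; total draws C(15,2) = 105; favorable C(2,1)*C(13,1) = 26; P = 26/105; answer 26/105

26/105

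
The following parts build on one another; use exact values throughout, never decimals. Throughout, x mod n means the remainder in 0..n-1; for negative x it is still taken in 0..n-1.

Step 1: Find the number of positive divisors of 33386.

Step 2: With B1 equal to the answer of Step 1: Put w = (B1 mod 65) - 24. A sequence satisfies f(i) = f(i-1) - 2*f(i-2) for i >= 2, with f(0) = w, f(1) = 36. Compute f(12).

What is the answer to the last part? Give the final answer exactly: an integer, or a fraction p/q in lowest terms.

Step 1: 33386 = 2 * 16693; number of divisors = (1+1) * (1+1) = 4; answer 4
Step 2: B1 = 4; w = -20; f(2) = 1*(36) - 2*(-20) = 76; iterating: f(2)=76, f(3)=4, f(4)=-148, f(5)=-156, f(6)=140, f(7)=452, f(8)=172, f(9)=-732, f(10)=-1076, f(11)=388, f(12)=2540; answer 2540

2540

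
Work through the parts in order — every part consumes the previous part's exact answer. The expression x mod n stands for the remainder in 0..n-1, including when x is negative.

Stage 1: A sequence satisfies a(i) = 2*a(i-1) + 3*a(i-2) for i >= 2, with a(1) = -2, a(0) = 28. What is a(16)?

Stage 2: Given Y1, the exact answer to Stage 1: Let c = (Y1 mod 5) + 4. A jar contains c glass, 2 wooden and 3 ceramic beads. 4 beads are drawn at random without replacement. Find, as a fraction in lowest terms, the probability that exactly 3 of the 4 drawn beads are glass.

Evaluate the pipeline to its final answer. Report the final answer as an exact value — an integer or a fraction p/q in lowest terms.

35/99

Stage 1: a(2) = 2*(-2) + 3*(28) = 80; iterating: a(2)=80, a(3)=154, a(4)=548, a(5)=1558, a(6)=4760, a(7)=14194, a(8)=42668, a(9)=127918, a(10)=383840, a(11)=1151434, a(12)=3454388, a(13)=10363078, a(14)=31089320, a(15)=93267874, a(16)=279803708; answer 279803708
Stage 2: Y1 = 279803708; c = 7; total draws C(12,4) = 495; favorable C(7,3)*C(5,1) = 175; P = 35/99; answer 35/99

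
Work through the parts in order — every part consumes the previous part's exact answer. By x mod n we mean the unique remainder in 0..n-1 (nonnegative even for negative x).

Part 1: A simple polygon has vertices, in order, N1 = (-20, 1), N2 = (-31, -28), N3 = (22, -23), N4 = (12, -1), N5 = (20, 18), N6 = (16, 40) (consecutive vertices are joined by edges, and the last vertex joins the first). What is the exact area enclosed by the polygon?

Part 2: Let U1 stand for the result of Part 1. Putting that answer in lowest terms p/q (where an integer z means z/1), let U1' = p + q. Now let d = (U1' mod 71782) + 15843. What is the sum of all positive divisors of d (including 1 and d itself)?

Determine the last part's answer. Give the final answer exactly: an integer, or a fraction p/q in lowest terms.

17714

Part 1: cross terms: (-20*-28 - -31*1)=591, (-31*-23 - 22*-28)=1329, (22*-1 - 12*-23)=254, (12*18 - 20*-1)=236, (20*40 - 16*18)=512, (16*1 - -20*40)=816; twice the area = |3738| = 3738; area = 1869; answer 1869
Part 2: U1 = 1869; threaded value p + q = 1870; d = 17713; 17713 is prime, so its only divisors are 1 and 17713; sigma = 1 + 17713 = 17714; answer 17714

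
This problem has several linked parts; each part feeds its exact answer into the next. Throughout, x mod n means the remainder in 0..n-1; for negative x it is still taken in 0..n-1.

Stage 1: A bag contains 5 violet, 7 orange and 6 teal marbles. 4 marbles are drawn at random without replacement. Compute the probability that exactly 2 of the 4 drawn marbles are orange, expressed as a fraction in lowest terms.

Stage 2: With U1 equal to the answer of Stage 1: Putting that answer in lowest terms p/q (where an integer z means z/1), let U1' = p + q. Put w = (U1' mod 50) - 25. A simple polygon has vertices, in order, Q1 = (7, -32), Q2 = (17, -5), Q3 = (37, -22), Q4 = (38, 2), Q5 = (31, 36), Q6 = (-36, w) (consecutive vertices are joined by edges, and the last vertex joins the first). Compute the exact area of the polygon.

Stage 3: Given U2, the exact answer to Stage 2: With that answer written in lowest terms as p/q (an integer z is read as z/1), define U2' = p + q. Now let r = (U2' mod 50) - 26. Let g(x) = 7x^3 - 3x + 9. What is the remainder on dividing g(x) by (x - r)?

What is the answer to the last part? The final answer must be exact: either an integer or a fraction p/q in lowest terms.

Stage 1: total draws C(18,4) = 3060; favorable C(7,2)*C(11,2) = 1155; P = 77/204; answer 77/204
Stage 2: U1 = 77/204; threaded value p + q = 281; w = 6; cross terms: (7*-5 - 17*-32)=509, (17*-22 - 37*-5)=-189, (37*2 - 38*-22)=910, (38*36 - 31*2)=1306, (31*6 - -36*36)=1482, (-36*-32 - 7*6)=1110; twice the area = |5128| = 5128; area = 2564; answer 2564
Stage 3: U2 = 2564; threaded value p + q = 2565; r = -11; remainder = value at the root: 7*(-11)^3 - 3*(-11)^1 + 9 = (-9317) + (33) + (9) = -9275; answer -9275

-9275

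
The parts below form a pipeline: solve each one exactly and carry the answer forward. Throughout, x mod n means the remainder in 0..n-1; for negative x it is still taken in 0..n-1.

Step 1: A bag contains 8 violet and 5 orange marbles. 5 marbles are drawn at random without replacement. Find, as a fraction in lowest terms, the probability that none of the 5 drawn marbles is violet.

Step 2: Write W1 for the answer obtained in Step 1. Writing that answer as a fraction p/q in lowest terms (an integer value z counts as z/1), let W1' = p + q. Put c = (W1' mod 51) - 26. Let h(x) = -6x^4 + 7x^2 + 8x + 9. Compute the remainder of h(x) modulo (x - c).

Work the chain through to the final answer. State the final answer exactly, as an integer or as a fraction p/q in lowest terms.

Step 1: total draws C(13,5) = 1287; favorable C(5,5) = 1; P = 1/1287; answer 1/1287
Step 2: W1 = 1/1287; threaded value p + q = 1288; c = -13; remainder = value at the root: -6*(-13)^4 + 7*(-13)^2 + 8*(-13)^1 + 9 = (-171366) + (1183) + (-104) + (9) = -170278; answer -170278

-170278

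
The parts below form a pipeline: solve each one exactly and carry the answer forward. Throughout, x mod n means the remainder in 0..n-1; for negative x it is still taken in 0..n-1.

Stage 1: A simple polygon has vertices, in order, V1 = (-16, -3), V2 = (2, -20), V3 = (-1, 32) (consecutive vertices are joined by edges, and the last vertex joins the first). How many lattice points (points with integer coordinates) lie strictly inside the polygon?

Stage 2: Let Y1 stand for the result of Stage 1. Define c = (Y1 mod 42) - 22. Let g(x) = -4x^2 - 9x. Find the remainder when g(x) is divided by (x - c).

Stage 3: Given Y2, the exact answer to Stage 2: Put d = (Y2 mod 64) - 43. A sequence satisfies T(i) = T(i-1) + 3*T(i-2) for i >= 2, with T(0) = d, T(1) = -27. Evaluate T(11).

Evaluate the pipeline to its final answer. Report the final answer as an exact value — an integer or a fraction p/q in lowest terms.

Stage 1: cross terms: (-16*-20 - 2*-3)=326, (2*32 - -1*-20)=44, (-1*-3 - -16*32)=515; twice the area = |885| = 885; area = 885/2; boundary points = 1 + 1 + 5 = 7; strictly interior points = area - boundary/2 + 1 = 440; answer 440
Stage 2: Y1 = 440; c = -2; remainder = value at the root: -4*(-2)^2 - 9*(-2)^1 = (-16) + (18) = 2; answer 2
Stage 3: Y2 = 2; d = -41; T(2) = 1*(-27) + 3*(-41) = -150; iterating: T(2)=-150, T(3)=-231, T(4)=-681, T(5)=-1374, T(6)=-3417, T(7)=-7539, T(8)=-17790, T(9)=-40407, T(10)=-93777, T(11)=-214998; answer -214998

-214998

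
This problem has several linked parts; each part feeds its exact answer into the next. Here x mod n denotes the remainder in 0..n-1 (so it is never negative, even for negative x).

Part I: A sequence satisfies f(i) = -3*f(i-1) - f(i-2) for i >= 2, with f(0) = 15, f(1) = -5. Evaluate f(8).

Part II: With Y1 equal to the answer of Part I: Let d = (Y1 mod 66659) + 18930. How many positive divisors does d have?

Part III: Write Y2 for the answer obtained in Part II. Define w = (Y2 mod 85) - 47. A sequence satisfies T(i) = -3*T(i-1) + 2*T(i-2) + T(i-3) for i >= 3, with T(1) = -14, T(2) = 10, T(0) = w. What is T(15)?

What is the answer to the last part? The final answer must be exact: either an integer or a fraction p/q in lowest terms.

-304584542

Part I: f(2) = -3*(-5) - 1*(15) = 0; iterating: f(2)=0, f(3)=5, f(4)=-15, f(5)=40, f(6)=-105, f(7)=275, f(8)=-720; answer -720
Part II: Y1 = -720; d = 84869; 84869 is prime, so its only divisors are 1 and 84869; count = 2; answer 2
Part III: Y2 = 2; w = -45; T(3) = -3*(10) + 2*(-14) + 1*(-45) = -103; iterating: T(3)=-103, T(4)=315, T(5)=-1141, T(6)=3950, T(7)=-13817, T(8)=48210, T(9)=-168314, T(10)=587545, T(11)=-2051053, T(12)=7159935, T(13)=-24994366, T(14)=87251915, T(15)=-304584542; answer -304584542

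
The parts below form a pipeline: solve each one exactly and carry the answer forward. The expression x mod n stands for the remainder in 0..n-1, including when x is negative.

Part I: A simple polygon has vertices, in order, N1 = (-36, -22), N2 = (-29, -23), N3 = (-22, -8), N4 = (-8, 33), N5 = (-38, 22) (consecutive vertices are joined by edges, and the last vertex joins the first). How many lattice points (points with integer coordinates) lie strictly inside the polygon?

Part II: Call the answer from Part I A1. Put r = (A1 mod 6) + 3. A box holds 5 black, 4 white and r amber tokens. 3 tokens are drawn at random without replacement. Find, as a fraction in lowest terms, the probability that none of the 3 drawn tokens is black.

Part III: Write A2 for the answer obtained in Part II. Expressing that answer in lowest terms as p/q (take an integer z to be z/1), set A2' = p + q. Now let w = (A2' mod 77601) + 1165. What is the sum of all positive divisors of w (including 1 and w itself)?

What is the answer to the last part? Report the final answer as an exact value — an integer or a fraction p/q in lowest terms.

1182

Part I: cross terms: (-36*-23 - -29*-22)=190, (-29*-8 - -22*-23)=-274, (-22*33 - -8*-8)=-790, (-8*22 - -38*33)=1078, (-38*-22 - -36*22)=1628; twice the area = |1832| = 1832; area = 916; boundary points = 1 + 1 + 1 + 1 + 2 = 6; strictly interior points = area - boundary/2 + 1 = 914; answer 914
Part II: A1 = 914; r = 5; total draws C(14,3) = 364; favorable C(9,3) = 84; P = 3/13; answer 3/13
Part III: A2 = 3/13; threaded value p + q = 16; w = 1181; 1181 is prime, so its only divisors are 1 and 1181; sigma = 1 + 1181 = 1182; answer 1182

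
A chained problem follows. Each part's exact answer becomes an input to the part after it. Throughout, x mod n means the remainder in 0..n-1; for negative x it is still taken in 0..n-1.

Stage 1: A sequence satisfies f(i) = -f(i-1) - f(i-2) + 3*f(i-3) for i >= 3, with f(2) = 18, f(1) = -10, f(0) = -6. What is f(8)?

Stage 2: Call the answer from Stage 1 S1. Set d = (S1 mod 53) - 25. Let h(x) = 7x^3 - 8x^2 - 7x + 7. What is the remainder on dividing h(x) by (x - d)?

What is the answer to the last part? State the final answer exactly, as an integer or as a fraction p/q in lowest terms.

Stage 1: f(3) = -1*(18) - 1*(-10) + 3*(-6) = -26; iterating: f(3)=-26, f(4)=-22, f(5)=102, f(6)=-158, f(7)=-10, f(8)=474; answer 474
Stage 2: S1 = 474; d = 25; remainder = value at the root: 7*(25)^3 - 8*(25)^2 - 7*(25)^1 + 7 = (109375) + (-5000) + (-175) + (7) = 104207; answer 104207

104207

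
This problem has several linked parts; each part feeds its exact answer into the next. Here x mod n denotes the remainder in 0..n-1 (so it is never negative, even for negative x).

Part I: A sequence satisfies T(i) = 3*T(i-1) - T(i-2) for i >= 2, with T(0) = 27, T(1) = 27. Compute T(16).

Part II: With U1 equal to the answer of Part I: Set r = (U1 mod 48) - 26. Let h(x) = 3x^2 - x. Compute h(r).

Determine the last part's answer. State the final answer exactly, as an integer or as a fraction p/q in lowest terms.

Part I: T(2) = 3*(27) - 1*(27) = 54; iterating: T(2)=54, T(3)=135, T(4)=351, T(5)=918, T(6)=2403, T(7)=6291, T(8)=16470, T(9)=43119, T(10)=112887, T(11)=295542, T(12)=773739, T(13)=2025675, T(14)=5303286, T(15)=13884183, T(16)=36349263; answer 36349263
Part II: U1 = 36349263; r = -11; 3*(-11)^2 - 1*(-11)^1 = (363) + (11) = 374; answer 374

374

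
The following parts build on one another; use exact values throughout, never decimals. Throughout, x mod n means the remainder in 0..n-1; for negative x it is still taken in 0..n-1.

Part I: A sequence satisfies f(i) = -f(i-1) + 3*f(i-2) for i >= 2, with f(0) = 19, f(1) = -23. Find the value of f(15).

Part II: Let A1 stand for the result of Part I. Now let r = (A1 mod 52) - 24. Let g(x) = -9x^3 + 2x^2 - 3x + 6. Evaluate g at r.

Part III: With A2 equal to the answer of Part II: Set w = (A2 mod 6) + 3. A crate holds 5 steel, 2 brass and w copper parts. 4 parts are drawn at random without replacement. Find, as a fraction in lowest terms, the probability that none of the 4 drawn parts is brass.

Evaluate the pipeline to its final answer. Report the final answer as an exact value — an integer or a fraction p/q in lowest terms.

Part I: f(2) = -1*(-23) + 3*(19) = 80; iterating: f(2)=80, f(3)=-149, f(4)=389, f(5)=-836, f(6)=2003, f(7)=-4511, f(8)=10520, f(9)=-24053, f(10)=55613, f(11)=-127772, f(12)=294611, f(13)=-677927, f(14)=1561760, f(15)=-3595541; answer -3595541
Part II: A1 = -3595541; r = 27; -9*(27)^3 + 2*(27)^2 - 3*(27)^1 + 6 = (-177147) + (1458) + (-81) + (6) = -175764; answer -175764
Part III: A2 = -175764; w = 3; total draws C(10,4) = 210; favorable C(8,4) = 70; P = 1/3; answer 1/3

1/3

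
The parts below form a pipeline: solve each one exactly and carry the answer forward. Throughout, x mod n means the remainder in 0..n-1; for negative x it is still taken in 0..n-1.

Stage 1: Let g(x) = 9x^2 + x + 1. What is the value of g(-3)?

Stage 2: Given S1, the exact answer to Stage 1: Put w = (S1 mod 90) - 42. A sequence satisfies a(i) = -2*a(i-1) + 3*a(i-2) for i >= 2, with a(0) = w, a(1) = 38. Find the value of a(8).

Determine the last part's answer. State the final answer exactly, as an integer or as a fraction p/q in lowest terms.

-1603

Stage 1: 9*(-3)^2 + 1*(-3)^1 + 1 = (81) + (-3) + (1) = 79; answer 79
Stage 2: S1 = 79; w = 37; a(2) = -2*(38) + 3*(37) = 35; iterating: a(2)=35, a(3)=44, a(4)=17, a(5)=98, a(6)=-145, a(7)=584, a(8)=-1603; answer -1603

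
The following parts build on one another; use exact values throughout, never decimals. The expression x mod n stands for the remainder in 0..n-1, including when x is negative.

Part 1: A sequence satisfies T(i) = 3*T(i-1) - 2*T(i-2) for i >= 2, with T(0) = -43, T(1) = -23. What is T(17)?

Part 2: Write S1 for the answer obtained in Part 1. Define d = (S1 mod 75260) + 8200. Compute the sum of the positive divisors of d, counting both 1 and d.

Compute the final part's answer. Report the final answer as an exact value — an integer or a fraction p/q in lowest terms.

106560

Part 1: T(2) = 3*(-23) - 2*(-43) = 17; iterating: T(2)=17, T(3)=97, T(4)=257, T(5)=577, T(6)=1217, T(7)=2497, T(8)=5057, T(9)=10177, T(10)=20417, T(11)=40897, T(12)=81857, T(13)=163777, T(14)=327617, T(15)=655297, T(16)=1310657, T(17)=2621377; answer 2621377
Part 2: S1 = 2621377; d = 70737; 70737 = 3 * 17 * 19 * 73; sigma = (1 + 3) * (1 + 17) * (1 + 19) * (1 + 73) = 4 * 18 * 20 * 74 = 106560; answer 106560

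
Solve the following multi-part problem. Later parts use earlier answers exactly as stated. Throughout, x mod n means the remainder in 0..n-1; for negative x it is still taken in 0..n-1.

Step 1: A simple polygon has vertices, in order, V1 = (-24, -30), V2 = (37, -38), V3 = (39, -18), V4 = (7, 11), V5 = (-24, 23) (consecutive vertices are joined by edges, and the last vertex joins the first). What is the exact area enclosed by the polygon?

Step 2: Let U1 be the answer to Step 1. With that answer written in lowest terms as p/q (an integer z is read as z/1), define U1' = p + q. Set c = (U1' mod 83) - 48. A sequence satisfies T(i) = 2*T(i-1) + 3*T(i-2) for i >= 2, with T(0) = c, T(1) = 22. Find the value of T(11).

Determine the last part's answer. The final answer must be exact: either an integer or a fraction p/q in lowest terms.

Step 1: cross terms: (-24*-38 - 37*-30)=2022, (37*-18 - 39*-38)=816, (39*11 - 7*-18)=555, (7*23 - -24*11)=425, (-24*-30 - -24*23)=1272; twice the area = |5090| = 5090; area = 2545; answer 2545
Step 2: U1 = 2545; threaded value p + q = 2546; c = 8; T(2) = 2*(22) + 3*(8) = 68; iterating: T(2)=68, T(3)=202, T(4)=608, T(5)=1822, T(6)=5468, T(7)=16402, T(8)=49208, T(9)=147622, T(10)=442868, T(11)=1328602; answer 1328602

1328602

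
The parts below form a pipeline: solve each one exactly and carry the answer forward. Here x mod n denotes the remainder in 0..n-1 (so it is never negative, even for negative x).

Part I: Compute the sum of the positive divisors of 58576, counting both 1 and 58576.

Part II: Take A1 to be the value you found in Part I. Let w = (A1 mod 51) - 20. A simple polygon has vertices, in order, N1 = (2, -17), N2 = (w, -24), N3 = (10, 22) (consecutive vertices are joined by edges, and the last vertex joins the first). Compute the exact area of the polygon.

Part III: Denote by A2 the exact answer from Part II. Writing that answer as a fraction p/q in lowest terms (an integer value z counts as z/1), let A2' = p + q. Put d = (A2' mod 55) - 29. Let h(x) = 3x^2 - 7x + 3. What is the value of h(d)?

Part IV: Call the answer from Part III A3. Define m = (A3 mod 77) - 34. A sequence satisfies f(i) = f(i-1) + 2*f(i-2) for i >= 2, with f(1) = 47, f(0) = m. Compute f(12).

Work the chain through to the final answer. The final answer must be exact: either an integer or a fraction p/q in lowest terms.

102403

Part I: 58576 = 2^4 * 7 * 523; sigma = (1 + 2 + 4 + 8 + 16) * (1 + 7) * (1 + 523) = 31 * 8 * 524 = 129952; answer 129952
Part II: A1 = 129952; w = -16; cross terms: (2*-24 - -16*-17)=-320, (-16*22 - 10*-24)=-112, (10*-17 - 2*22)=-214; twice the area = |-646| = 646; area = 323; answer 323
Part III: A2 = 323; threaded value p + q = 324; d = 20; 3*(20)^2 - 7*(20)^1 + 3 = (1200) + (-140) + (3) = 1063; answer 1063
Part IV: A3 = 1063; m = 28; f(2) = 1*(47) + 2*(28) = 103; iterating: f(2)=103, f(3)=197, f(4)=403, f(5)=797, f(6)=1603, f(7)=3197, f(8)=6403, f(9)=12797, f(10)=25603, f(11)=51197, f(12)=102403; answer 102403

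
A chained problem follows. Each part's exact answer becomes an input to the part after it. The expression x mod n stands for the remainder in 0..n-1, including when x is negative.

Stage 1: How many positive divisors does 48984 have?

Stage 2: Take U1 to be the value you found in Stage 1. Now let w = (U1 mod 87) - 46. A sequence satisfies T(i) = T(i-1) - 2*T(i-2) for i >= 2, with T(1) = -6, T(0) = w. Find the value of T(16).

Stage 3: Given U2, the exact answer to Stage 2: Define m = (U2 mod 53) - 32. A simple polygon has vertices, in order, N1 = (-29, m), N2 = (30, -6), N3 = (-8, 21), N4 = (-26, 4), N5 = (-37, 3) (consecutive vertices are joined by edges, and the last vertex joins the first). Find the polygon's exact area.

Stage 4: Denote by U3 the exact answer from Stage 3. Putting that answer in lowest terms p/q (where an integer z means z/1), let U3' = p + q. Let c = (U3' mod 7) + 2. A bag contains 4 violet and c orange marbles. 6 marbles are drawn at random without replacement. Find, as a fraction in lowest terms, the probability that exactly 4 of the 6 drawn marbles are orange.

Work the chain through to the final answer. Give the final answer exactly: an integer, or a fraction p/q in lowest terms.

Stage 1: 48984 = 2^3 * 3 * 13 * 157; number of divisors = (3+1) * (1+1) * (1+1) * (1+1) = 32; answer 32
Stage 2: U1 = 32; w = -14; T(2) = 1*(-6) - 2*(-14) = 22; iterating: T(2)=22, T(3)=34, T(4)=-10, T(5)=-78, T(6)=-58, T(7)=98, T(8)=214, T(9)=18, T(10)=-410, T(11)=-446, T(12)=374, T(13)=1266, T(14)=518, T(15)=-2014, T(16)=-3050; answer -3050
Stage 3: U2 = -3050; m = -8; cross terms: (-29*-6 - 30*-8)=414, (30*21 - -8*-6)=582, (-8*4 - -26*21)=514, (-26*3 - -37*4)=70, (-37*-8 - -29*3)=383; twice the area = |1963| = 1963; area = 1963/2; answer 1963/2
Stage 4: U3 = 1963/2; threaded value p + q = 1965; c = 7; total draws C(11,6) = 462; favorable C(7,4)*C(4,2) = 210; P = 5/11; answer 5/11

5/11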